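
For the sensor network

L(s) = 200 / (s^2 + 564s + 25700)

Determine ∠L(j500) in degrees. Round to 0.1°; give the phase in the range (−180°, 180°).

Substitute s = j500:
Numerator: 200 = 200 + j0
Denominator: (j500)^2 + 564(j500) + 25700 = -224300 + j282000
|N| = √(200² + 0²) ≈ 200, ∠N ≈ 0.00°
|D| = √(224300² + 282000²) ≈ 3.6033e+05, ∠D ≈ 128.50°
∠L = 0.00° − 128.50° = -128.50°

-128.5°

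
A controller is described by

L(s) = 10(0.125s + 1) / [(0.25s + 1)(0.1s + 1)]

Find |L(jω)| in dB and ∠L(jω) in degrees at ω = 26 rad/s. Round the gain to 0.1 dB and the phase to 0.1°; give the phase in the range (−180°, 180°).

5.4 dB, -77.3°

At ω = 26 rad/s:
zero (1 + j26·0.125) = 1 + j3.25 → |·| ≈ 3.4004, ∠ ≈ 72.90°
pole (1 + j26·0.25) = 1 + j6.5 → |·| ≈ 6.5765, ∠ ≈ 81.25°
pole (1 + j26·0.1) = 1 + j2.6 → |·| ≈ 2.7857, ∠ ≈ 68.96°
|L| = 10 · 3.4004 / (6.5765 · 2.7857) ≈ 1.8561
Gain = 20 log₁₀(1.8561) ≈ 5.37 dB
∠L = (72.90°) − (81.25° + 68.96°) = -77.31°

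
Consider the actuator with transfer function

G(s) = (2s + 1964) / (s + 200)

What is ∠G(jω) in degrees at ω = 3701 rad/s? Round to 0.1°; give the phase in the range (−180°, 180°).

Substitute s = j3701:
Numerator: 2(j3701) + 1964 = 1964 + j7402
Denominator: (j3701) + 200 = 200 + j3701
|N| = √(1964² + 7402²) ≈ 7658.1, ∠N ≈ 75.14°
|D| = √(200² + 3701²) ≈ 3706.4, ∠D ≈ 86.91°
∠G = 75.14° − 86.91° = -11.77°

-11.8°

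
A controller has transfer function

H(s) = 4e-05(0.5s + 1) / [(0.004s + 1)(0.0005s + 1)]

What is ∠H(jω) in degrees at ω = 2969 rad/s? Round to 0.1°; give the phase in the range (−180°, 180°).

At ω = 2969 rad/s:
zero (1 + j2969·0.5) = 1 + j1484.5 → |·| ≈ 1484.5, ∠ ≈ 89.96°
pole (1 + j2969·0.004) = 1 + j11.876 → |·| ≈ 11.918, ∠ ≈ 85.19°
pole (1 + j2969·0.0005) = 1 + j1.4845 → |·| ≈ 1.7899, ∠ ≈ 56.03°
∠H = (89.96°) − (85.19° + 56.03°) = -51.26°

-51.3°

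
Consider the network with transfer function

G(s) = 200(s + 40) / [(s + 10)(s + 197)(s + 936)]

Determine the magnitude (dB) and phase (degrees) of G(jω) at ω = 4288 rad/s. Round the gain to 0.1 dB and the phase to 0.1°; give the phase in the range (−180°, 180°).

-99.5 dB, -165.5°

At s = jω = j4288:
zero (s+40): 40 + j4288 → |·| = √(40²+4288²) = √18388544 ≈ 4288.2, ∠ = arctan(4288/40) ≈ 89.47°
pole (s+10): 10 + j4288 → |·| = √(10²+4288²) = √18387044 ≈ 4288, ∠ = arctan(4288/10) ≈ 89.87°
pole (s+197): 197 + j4288 → |·| = √(197²+4288²) = √18425753 ≈ 4292.5, ∠ = arctan(4288/197) ≈ 87.37°
pole (s+936): 936 + j4288 → |·| = √(936²+4288²) = √19263040 ≈ 4389, ∠ = arctan(4288/936) ≈ 77.69°
|G| = 200 · 4288.2 / 8.0785e+10 ≈ 1.0616e-05
Gain = 20 log₁₀(1.0616e-05) ≈ -99.48 dB
∠G = 89.47° − 254.93° = -165.46°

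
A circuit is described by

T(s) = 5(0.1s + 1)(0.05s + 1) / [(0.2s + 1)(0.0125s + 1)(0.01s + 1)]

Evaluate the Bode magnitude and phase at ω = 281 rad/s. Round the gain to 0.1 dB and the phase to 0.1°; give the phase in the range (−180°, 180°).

At ω = 281 rad/s:
zero (1 + j281·0.1) = 1 + j28.1 → |·| ≈ 28.118, ∠ ≈ 87.96°
zero (1 + j281·0.05) = 1 + j14.05 → |·| ≈ 14.086, ∠ ≈ 85.93°
pole (1 + j281·0.2) = 1 + j56.2 → |·| ≈ 56.209, ∠ ≈ 88.98°
pole (1 + j281·0.0125) = 1 + j3.5125 → |·| ≈ 3.6521, ∠ ≈ 74.11°
pole (1 + j281·0.01) = 1 + j2.81 → |·| ≈ 2.9826, ∠ ≈ 70.41°
|T| = 5 · 28.118 · 14.086 / (56.209 · 3.6521 · 2.9826) ≈ 3.2344
Gain = 20 log₁₀(3.2344) ≈ 10.20 dB
∠T = (87.96° + 85.93°) − (88.98° + 74.11° + 70.41°) = -59.61°

10.2 dB, -59.6°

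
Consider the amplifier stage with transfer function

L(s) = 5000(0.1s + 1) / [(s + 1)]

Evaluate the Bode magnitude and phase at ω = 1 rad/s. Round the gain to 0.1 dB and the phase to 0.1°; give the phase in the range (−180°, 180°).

At ω = 1 rad/s:
zero (1 + j1·0.1) = 1 + j0.1 → |·| ≈ 1.005, ∠ ≈ 5.71°
pole (1 + j1·1) = 1 + j1 → |·| ≈ 1.4142, ∠ ≈ 45.00°
|L| = 5000 · 1.005 / (1.4142) ≈ 3553.2
Gain = 20 log₁₀(3553.2) ≈ 71.01 dB
∠L = (5.71°) − (45.00°) = -39.29°

71.0 dB, -39.3°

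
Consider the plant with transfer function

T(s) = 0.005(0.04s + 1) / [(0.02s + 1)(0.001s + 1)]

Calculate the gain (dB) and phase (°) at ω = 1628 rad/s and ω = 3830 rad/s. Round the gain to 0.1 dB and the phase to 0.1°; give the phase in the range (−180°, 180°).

At ω = 1628 rad/s:
zero (1 + j1628·0.04) = 1 + j65.12 → |·| ≈ 65.128, ∠ ≈ 89.12°
pole (1 + j1628·0.02) = 1 + j32.56 → |·| ≈ 32.575, ∠ ≈ 88.24°
pole (1 + j1628·0.001) = 1 + j1.628 → |·| ≈ 1.9106, ∠ ≈ 58.44°
|T| = 0.005 · 65.128 / (32.575 · 1.9106) ≈ 0.0052322
Gain = 20 log₁₀(0.0052322) ≈ -45.63 dB
∠T = (89.12°) − (88.24° + 58.44°) = -57.56°

At ω = 3830 rad/s:
zero (1 + j3830·0.04) = 1 + j153.2 → |·| ≈ 153.2, ∠ ≈ 89.63°
pole (1 + j3830·0.02) = 1 + j76.6 → |·| ≈ 76.607, ∠ ≈ 89.25°
pole (1 + j3830·0.001) = 1 + j3.83 → |·| ≈ 3.9584, ∠ ≈ 75.37°
|T| = 0.005 · 153.2 / (76.607 · 3.9584) ≈ 0.002526
Gain = 20 log₁₀(0.002526) ≈ -51.95 dB
∠T = (89.63°) − (89.25° + 75.37°) = -74.99°

ω = 1628: -45.6 dB, -57.6°; ω = 3830: -52.0 dB, -75.0°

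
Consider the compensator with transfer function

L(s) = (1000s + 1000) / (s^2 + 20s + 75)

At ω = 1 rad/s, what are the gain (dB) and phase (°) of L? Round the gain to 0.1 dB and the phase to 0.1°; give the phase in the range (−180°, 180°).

25.3 dB, 29.9°

Substitute s = j1:
Numerator: 1000(j1) + 1000 = 1000 + j1000
Denominator: (j1)^2 + 20(j1) + 75 = 74 + j20
|N| = √(1000² + 1000²) ≈ 1414.2, ∠N ≈ 45.00°
|D| = √(74² + 20²) ≈ 76.655, ∠D ≈ 15.12°
|L| = 1414.2 / 76.655 ≈ 18.449
Gain = 20 log₁₀(18.449) ≈ 25.32 dB
∠L = 45.00° − 15.12° = 29.88°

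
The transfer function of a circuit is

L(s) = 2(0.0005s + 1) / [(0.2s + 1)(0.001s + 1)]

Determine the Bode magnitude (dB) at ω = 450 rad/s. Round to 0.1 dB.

At ω = 450 rad/s:
zero (1 + j450·0.0005) = 1 + j0.225 → |·| ≈ 1.025, ∠ ≈ 12.68°
pole (1 + j450·0.2) = 1 + j90 → |·| ≈ 90.006, ∠ ≈ 89.36°
pole (1 + j450·0.001) = 1 + j0.45 → |·| ≈ 1.0966, ∠ ≈ 24.23°
|L| = 2 · 1.025 / (90.006 · 1.0966) ≈ 0.02077
Gain = 20 log₁₀(0.02077) ≈ -33.65 dB

-33.7 dB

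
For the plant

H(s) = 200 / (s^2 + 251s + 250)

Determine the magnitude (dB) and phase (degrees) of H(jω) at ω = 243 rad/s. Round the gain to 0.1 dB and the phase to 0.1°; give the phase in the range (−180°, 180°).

-52.5 dB, -134.0°

Substitute s = j243:
Numerator: 200 = 200 + j0
Denominator: (j243)^2 + 251(j243) + 250 = -58799 + j60993
|N| = √(200² + 0²) ≈ 200, ∠N ≈ 0.00°
|D| = √(58799² + 60993²) ≈ 84720, ∠D ≈ 133.95°
|H| = 200 / 84720 ≈ 0.0023607
Gain = 20 log₁₀(0.0023607) ≈ -52.54 dB
∠H = 0.00° − 133.95° = -133.95°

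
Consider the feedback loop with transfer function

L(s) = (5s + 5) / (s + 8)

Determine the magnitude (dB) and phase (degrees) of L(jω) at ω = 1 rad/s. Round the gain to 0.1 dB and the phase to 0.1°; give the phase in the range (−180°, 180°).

Substitute s = j1:
Numerator: 5(j1) + 5 = 5 + j5
Denominator: (j1) + 8 = 8 + j1
|N| = √(5² + 5²) ≈ 7.0711, ∠N ≈ 45.00°
|D| = √(8² + 1²) ≈ 8.0623, ∠D ≈ 7.13°
|L| = 7.0711 / 8.0623 ≈ 0.87706
Gain = 20 log₁₀(0.87706) ≈ -1.14 dB
∠L = 45.00° − 7.13° = 37.87°

-1.1 dB, 37.9°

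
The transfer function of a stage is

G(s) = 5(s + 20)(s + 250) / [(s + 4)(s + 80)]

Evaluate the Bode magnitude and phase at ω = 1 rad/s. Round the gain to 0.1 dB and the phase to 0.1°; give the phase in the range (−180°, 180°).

37.6 dB, -11.7°

At s = jω = j1:
zero (s+20): 20 + j1 → |·| = √(20²+1²) = √401 ≈ 20.025, ∠ = arctan(1/20) ≈ 2.86°
zero (s+250): 250 + j1 → |·| = √(250²+1²) = √62501 ≈ 250, ∠ = arctan(1/250) ≈ 0.23°
pole (s+4): 4 + j1 → |·| = √(4²+1²) = √17 ≈ 4.1231, ∠ = arctan(1/4) ≈ 14.04°
pole (s+80): 80 + j1 → |·| = √(80²+1²) = √6401 ≈ 80.006, ∠ = arctan(1/80) ≈ 0.72°
|G| = 5 · 5006.2 / 329.87 ≈ 75.881
Gain = 20 log₁₀(75.881) ≈ 37.60 dB
∠G = 3.09° − 14.76° = -11.67°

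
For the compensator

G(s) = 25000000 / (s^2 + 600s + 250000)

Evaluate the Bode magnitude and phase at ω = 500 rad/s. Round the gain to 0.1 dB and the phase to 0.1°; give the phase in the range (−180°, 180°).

38.4 dB, -90.0°

At s = jω = j500:
quadratic: (j500)² + 600·j500 + 250000 = 0 + j300000 → |·| ≈ 3e+05, ∠ ≈ 90.00°
|G| = 25000000 / 3e+05 ≈ 83.333
Gain = 20 log₁₀(83.333) ≈ 38.42 dB
∠G = 0.00° − 90.00° = -90.00°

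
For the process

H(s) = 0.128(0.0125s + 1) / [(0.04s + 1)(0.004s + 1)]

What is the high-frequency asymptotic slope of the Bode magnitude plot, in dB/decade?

-20 dB/decade

Each pole contributes −20 dB/decade at high frequency; each zero contributes +20 dB/decade.
Net: 1 zero(s) − 2 pole(s) → -20 dB/decade.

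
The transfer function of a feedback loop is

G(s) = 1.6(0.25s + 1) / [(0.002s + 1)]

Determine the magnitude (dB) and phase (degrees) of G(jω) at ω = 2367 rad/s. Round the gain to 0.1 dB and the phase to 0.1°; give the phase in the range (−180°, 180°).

At ω = 2367 rad/s:
zero (1 + j2367·0.25) = 1 + j591.75 → |·| ≈ 591.75, ∠ ≈ 89.90°
pole (1 + j2367·0.002) = 1 + j4.734 → |·| ≈ 4.8385, ∠ ≈ 78.07°
|G| = 1.6 · 591.75 / (4.8385) ≈ 195.68
Gain = 20 log₁₀(195.68) ≈ 45.83 dB
∠G = (89.90°) − (78.07°) = 11.83°

45.8 dB, 11.8°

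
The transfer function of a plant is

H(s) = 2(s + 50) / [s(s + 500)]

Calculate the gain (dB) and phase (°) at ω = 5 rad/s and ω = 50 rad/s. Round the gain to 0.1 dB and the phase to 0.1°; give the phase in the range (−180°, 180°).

At s = jω = j5:
zero (s+50): 50 + j5 → |·| = √(50²+5²) = √2525 ≈ 50.249, ∠ = arctan(5/50) ≈ 5.71°
pole (s+500): 500 + j5 → |·| = √(500²+5²) = √250025 ≈ 500.02, ∠ = arctan(5/500) ≈ 0.57°
pole at origin: |s| = 5, ∠ = 90.00° (in denominator)
|H| = 2 · 50.249 / 2500.1 ≈ 0.040198
Gain = 20 log₁₀(0.040198) ≈ -27.92 dB
∠H = 5.71° − 90.57° = -84.86°

At s = jω = j50:
zero (s+50): 50 + j50 → |·| = √(50²+50²) = √5000 ≈ 70.711, ∠ = arctan(50/50) ≈ 45.00°
pole (s+500): 500 + j50 → |·| = √(500²+50²) = √252500 ≈ 502.49, ∠ = arctan(50/500) ≈ 5.71°
pole at origin: |s| = 50, ∠ = 90.00° (in denominator)
|H| = 2 · 70.711 / 25124 ≈ 0.005629
Gain = 20 log₁₀(0.005629) ≈ -44.99 dB
∠H = 45.00° − 95.71° = -50.71°

ω = 5: -27.9 dB, -84.9°; ω = 50: -45.0 dB, -50.7°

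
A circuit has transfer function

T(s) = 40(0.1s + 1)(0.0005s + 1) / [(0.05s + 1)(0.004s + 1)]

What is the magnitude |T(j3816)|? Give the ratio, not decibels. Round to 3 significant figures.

At ω = 3816 rad/s:
zero (1 + j3816·0.1) = 1 + j381.6 → |·| ≈ 381.6, ∠ ≈ 89.85°
zero (1 + j3816·0.0005) = 1 + j1.908 → |·| ≈ 2.1542, ∠ ≈ 62.34°
pole (1 + j3816·0.05) = 1 + j190.8 → |·| ≈ 190.8, ∠ ≈ 89.70°
pole (1 + j3816·0.004) = 1 + j15.264 → |·| ≈ 15.297, ∠ ≈ 86.25°
|T| = 40 · 381.6 · 2.1542 / (190.8 · 15.297) ≈ 11.266

11.3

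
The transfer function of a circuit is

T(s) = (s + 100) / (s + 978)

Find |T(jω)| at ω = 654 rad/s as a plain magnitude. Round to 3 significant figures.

0.562

At s = jω = j654:
zero (s+100): 100 + j654 → |·| = √(100²+654²) = √437716 ≈ 661.6, ∠ = arctan(654/100) ≈ 81.31°
pole (s+978): 978 + j654 → |·| = √(978²+654²) = √1384200 ≈ 1176.5, ∠ = arctan(654/978) ≈ 33.77°
|T| = 1 · 661.6 / 1176.5 ≈ 0.56235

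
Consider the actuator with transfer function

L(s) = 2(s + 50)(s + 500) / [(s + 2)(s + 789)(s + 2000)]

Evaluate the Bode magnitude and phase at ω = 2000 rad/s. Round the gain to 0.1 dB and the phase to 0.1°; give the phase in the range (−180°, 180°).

-63.4 dB, -38.9°

At s = jω = j2000:
zero (s+50): 50 + j2000 → |·| = √(50²+2000²) = √4002500 ≈ 2000.6, ∠ = arctan(2000/50) ≈ 88.57°
zero (s+500): 500 + j2000 → |·| = √(500²+2000²) = √4250000 ≈ 2061.6, ∠ = arctan(2000/500) ≈ 75.96°
pole (s+2): 2 + j2000 → |·| = √(2²+2000²) = √4000004 ≈ 2000, ∠ = arctan(2000/2) ≈ 89.94°
pole (s+789): 789 + j2000 → |·| = √(789²+2000²) = √4622521 ≈ 2150, ∠ = arctan(2000/789) ≈ 68.47°
pole (s+2000): 2000 + j2000 → |·| = √(2000²+2000²) = √8000000 ≈ 2828.4, ∠ = arctan(2000/2000) ≈ 45.00°
|L| = 2 · 4.1244e+06 / 1.2162e+10 ≈ 0.00067824
Gain = 20 log₁₀(0.00067824) ≈ -63.37 dB
∠L = 164.53° − 203.41° = -38.88°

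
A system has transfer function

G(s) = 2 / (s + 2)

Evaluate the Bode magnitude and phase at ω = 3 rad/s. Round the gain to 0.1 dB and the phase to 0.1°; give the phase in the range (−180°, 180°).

-5.1 dB, -56.3°

At s = jω = j3:
pole (s+2): 2 + j3 → |·| = √(2²+3²) = √13 ≈ 3.6056, ∠ = arctan(3/2) ≈ 56.31°
|G| = 2 / 3.6056 ≈ 0.55469
Gain = 20 log₁₀(0.55469) ≈ -5.12 dB
∠G = 0.00° − 56.31° = -56.31°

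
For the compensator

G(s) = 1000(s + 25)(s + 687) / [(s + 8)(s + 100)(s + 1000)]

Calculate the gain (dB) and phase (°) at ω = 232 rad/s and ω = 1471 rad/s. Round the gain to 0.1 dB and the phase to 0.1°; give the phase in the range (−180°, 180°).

ω = 232: 9.0 dB, -65.3°; ω = 1471: -4.2 dB, -77.6°

At s = jω = j232:
zero (s+25): 25 + j232 → |·| = √(25²+232²) = √54449 ≈ 233.34, ∠ = arctan(232/25) ≈ 83.85°
zero (s+687): 687 + j232 → |·| = √(687²+232²) = √525793 ≈ 725.12, ∠ = arctan(232/687) ≈ 18.66°
pole (s+8): 8 + j232 → |·| = √(8²+232²) = √53888 ≈ 232.14, ∠ = arctan(232/8) ≈ 88.03°
pole (s+100): 100 + j232 → |·| = √(100²+232²) = √63824 ≈ 252.63, ∠ = arctan(232/100) ≈ 66.68°
pole (s+1000): 1000 + j232 → |·| = √(1000²+232²) = √1053824 ≈ 1026.6, ∠ = arctan(232/1000) ≈ 13.06°
|G| = 1000 · 1.692e+05 / 6.0205e+07 ≈ 2.8104
Gain = 20 log₁₀(2.8104) ≈ 8.98 dB
∠G = 102.51° − 167.77° = -65.26°

At s = jω = j1471:
zero (s+25): 25 + j1471 → |·| = √(25²+1471²) = √2164466 ≈ 1471.2, ∠ = arctan(1471/25) ≈ 89.03°
zero (s+687): 687 + j1471 → |·| = √(687²+1471²) = √2635810 ≈ 1623.5, ∠ = arctan(1471/687) ≈ 64.97°
pole (s+8): 8 + j1471 → |·| = √(8²+1471²) = √2163905 ≈ 1471, ∠ = arctan(1471/8) ≈ 89.69°
pole (s+100): 100 + j1471 → |·| = √(100²+1471²) = √2173841 ≈ 1474.4, ∠ = arctan(1471/100) ≈ 86.11°
pole (s+1000): 1000 + j1471 → |·| = √(1000²+1471²) = √3163841 ≈ 1778.7, ∠ = arctan(1471/1000) ≈ 55.79°
|G| = 1000 · 2.3885e+06 / 3.8577e+09 ≈ 0.61915
Gain = 20 log₁₀(0.61915) ≈ -4.16 dB
∠G = 154.00° − 231.59° = -77.59°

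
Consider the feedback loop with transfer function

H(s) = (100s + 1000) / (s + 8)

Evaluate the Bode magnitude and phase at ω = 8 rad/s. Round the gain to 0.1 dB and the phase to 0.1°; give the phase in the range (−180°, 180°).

Substitute s = j8:
Numerator: 100(j8) + 1000 = 1000 + j800
Denominator: (j8) + 8 = 8 + j8
|N| = √(1000² + 800²) ≈ 1280.6, ∠N ≈ 38.66°
|D| = √(8² + 8²) ≈ 11.314, ∠D ≈ 45.00°
|H| = 1280.6 / 11.314 ≈ 113.19
Gain = 20 log₁₀(113.19) ≈ 41.08 dB
∠H = 38.66° − 45.00° = -6.34°

41.1 dB, -6.3°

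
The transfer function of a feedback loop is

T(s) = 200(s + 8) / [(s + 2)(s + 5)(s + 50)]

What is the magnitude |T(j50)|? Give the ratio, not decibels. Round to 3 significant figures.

At s = jω = j50:
zero (s+8): 8 + j50 → |·| = √(8²+50²) = √2564 ≈ 50.636, ∠ = arctan(50/8) ≈ 80.91°
pole (s+2): 2 + j50 → |·| = √(2²+50²) = √2504 ≈ 50.04, ∠ = arctan(50/2) ≈ 87.71°
pole (s+5): 5 + j50 → |·| = √(5²+50²) = √2525 ≈ 50.249, ∠ = arctan(50/5) ≈ 84.29°
pole (s+50): 50 + j50 → |·| = √(50²+50²) = √5000 ≈ 70.711, ∠ = arctan(50/50) ≈ 45.00°
|T| = 200 · 50.636 / 1.778e+05 ≈ 0.056958

0.0570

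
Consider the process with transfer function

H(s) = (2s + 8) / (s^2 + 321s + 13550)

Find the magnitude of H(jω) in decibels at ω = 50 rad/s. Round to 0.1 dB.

-45.8 dB

Substitute s = j50:
Numerator: 2(j50) + 8 = 8 + j100
Denominator: (j50)^2 + 321(j50) + 13550 = 11050 + j16050
|N| = √(8² + 100²) ≈ 100.32, ∠N ≈ 85.43°
|D| = √(11050² + 16050²) ≈ 19486, ∠D ≈ 55.45°
|H| = 100.32 / 19486 ≈ 0.0051483
Gain = 20 log₁₀(0.0051483) ≈ -45.77 dB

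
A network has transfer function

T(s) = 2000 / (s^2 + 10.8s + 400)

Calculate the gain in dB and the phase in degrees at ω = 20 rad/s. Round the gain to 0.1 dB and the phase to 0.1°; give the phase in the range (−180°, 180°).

At s = jω = j20:
quadratic: (j20)² + 10.8·j20 + 400 = 0 + j216 → |·| ≈ 216, ∠ ≈ 90.00°
|T| = 2000 / 216 ≈ 9.2593
Gain = 20 log₁₀(9.2593) ≈ 19.33 dB
∠T = 0.00° − 90.00° = -90.00°

19.3 dB, -90.0°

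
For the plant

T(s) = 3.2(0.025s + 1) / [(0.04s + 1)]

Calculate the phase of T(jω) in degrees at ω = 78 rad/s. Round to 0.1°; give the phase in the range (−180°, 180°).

-9.4°

At ω = 78 rad/s:
zero (1 + j78·0.025) = 1 + j1.95 → |·| ≈ 2.1915, ∠ ≈ 62.85°
pole (1 + j78·0.04) = 1 + j3.12 → |·| ≈ 3.2763, ∠ ≈ 72.23°
∠T = (62.85°) − (72.23°) = -9.38°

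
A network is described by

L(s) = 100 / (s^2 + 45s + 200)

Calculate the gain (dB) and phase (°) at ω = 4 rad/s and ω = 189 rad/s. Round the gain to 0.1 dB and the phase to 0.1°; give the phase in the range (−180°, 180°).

Substitute s = j4:
Numerator: 100 = 100 + j0
Denominator: (j4)^2 + 45(j4) + 200 = 184 + j180
|N| = √(100² + 0²) ≈ 100, ∠N ≈ 0.00°
|D| = √(184² + 180²) ≈ 257.4, ∠D ≈ 44.37°
|L| = 100 / 257.4 ≈ 0.3885
Gain = 20 log₁₀(0.3885) ≈ -8.21 dB
∠L = 0.00° − 44.37° = -44.37°

Substitute s = j189:
Numerator: 100 = 100 + j0
Denominator: (j189)^2 + 45(j189) + 200 = -35521 + j8505
|N| = √(100² + 0²) ≈ 100, ∠N ≈ 0.00°
|D| = √(35521² + 8505²) ≈ 36525, ∠D ≈ 166.53°
|L| = 100 / 36525 ≈ 0.0027379
Gain = 20 log₁₀(0.0027379) ≈ -51.25 dB
∠L = 0.00° − 166.53° = -166.53°

ω = 4: -8.2 dB, -44.4°; ω = 189: -51.3 dB, -166.5°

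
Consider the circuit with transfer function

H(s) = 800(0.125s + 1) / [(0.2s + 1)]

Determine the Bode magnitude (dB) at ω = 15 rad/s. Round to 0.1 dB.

54.6 dB

At ω = 15 rad/s:
zero (1 + j15·0.125) = 1 + j1.875 → |·| ≈ 2.125, ∠ ≈ 61.93°
pole (1 + j15·0.2) = 1 + j3 → |·| ≈ 3.1623, ∠ ≈ 71.57°
|H| = 800 · 2.125 / (3.1623) ≈ 537.58
Gain = 20 log₁₀(537.58) ≈ 54.61 dB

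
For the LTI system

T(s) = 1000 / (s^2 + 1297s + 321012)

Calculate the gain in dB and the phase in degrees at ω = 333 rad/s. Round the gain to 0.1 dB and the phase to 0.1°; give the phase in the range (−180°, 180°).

Substitute s = j333:
Numerator: 1000 = 1000 + j0
Denominator: (j333)^2 + 1297(j333) + 321012 = 210123 + j431901
|N| = √(1000² + 0²) ≈ 1000, ∠N ≈ 0.00°
|D| = √(210123² + 431901²) ≈ 4.803e+05, ∠D ≈ 64.06°
|T| = 1000 / 4.803e+05 ≈ 0.002082
Gain = 20 log₁₀(0.002082) ≈ -53.63 dB
∠T = 0.00° − 64.06° = -64.06°

-53.6 dB, -64.1°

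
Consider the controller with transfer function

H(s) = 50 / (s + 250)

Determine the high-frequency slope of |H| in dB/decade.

-20 dB/decade

Each pole contributes −20 dB/decade at high frequency; each zero contributes +20 dB/decade.
Net: 0 zero(s) − 1 pole(s) → -20 dB/decade.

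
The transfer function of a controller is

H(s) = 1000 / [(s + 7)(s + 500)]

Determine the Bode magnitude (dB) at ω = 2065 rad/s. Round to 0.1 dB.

-72.8 dB

At s = jω = j2065:
pole (s+7): 7 + j2065 → |·| = √(7²+2065²) = √4264274 ≈ 2065, ∠ = arctan(2065/7) ≈ 89.81°
pole (s+500): 500 + j2065 → |·| = √(500²+2065²) = √4514225 ≈ 2124.7, ∠ = arctan(2065/500) ≈ 76.39°
|H| = 1000 / 4.3875e+06 ≈ 0.00022792
Gain = 20 log₁₀(0.00022792) ≈ -72.84 dB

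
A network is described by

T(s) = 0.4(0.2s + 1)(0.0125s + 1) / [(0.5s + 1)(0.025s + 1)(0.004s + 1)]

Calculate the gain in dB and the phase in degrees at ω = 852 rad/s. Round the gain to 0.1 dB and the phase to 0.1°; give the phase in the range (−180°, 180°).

At ω = 852 rad/s:
zero (1 + j852·0.2) = 1 + j170.4 → |·| ≈ 170.4, ∠ ≈ 89.66°
zero (1 + j852·0.0125) = 1 + j10.65 → |·| ≈ 10.697, ∠ ≈ 84.64°
pole (1 + j852·0.5) = 1 + j426 → |·| ≈ 426, ∠ ≈ 89.87°
pole (1 + j852·0.025) = 1 + j21.3 → |·| ≈ 21.323, ∠ ≈ 87.31°
pole (1 + j852·0.004) = 1 + j3.408 → |·| ≈ 3.5517, ∠ ≈ 73.65°
|T| = 0.4 · 170.4 · 10.697 / (426 · 21.323 · 3.5517) ≈ 0.022599
Gain = 20 log₁₀(0.022599) ≈ -32.92 dB
∠T = (89.66° + 84.64°) − (89.87° + 87.31° + 73.65°) = -76.53°

-32.9 dB, -76.5°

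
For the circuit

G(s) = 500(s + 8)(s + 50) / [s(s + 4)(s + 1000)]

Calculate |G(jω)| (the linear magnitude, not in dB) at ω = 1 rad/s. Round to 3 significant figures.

48.9

At s = jω = j1:
zero (s+8): 8 + j1 → |·| = √(8²+1²) = √65 ≈ 8.0623, ∠ = arctan(1/8) ≈ 7.13°
zero (s+50): 50 + j1 → |·| = √(50²+1²) = √2501 ≈ 50.01, ∠ = arctan(1/50) ≈ 1.15°
pole (s+4): 4 + j1 → |·| = √(4²+1²) = √17 ≈ 4.1231, ∠ = arctan(1/4) ≈ 14.04°
pole (s+1000): 1000 + j1 → |·| = √(1000²+1²) = √1000001 ≈ 1000, ∠ = arctan(1/1000) ≈ 0.06°
pole at origin: |s| = 1, ∠ = 90.00° (in denominator)
|G| = 500 · 403.2 / 4123.1 ≈ 48.895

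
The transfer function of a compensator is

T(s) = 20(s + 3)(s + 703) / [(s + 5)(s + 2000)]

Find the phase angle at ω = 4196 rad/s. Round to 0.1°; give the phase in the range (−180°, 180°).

At s = jω = j4196:
zero (s+3): 3 + j4196 → |·| = √(3²+4196²) = √17606425 ≈ 4196, ∠ = arctan(4196/3) ≈ 89.96°
zero (s+703): 703 + j4196 → |·| = √(703²+4196²) = √18100625 ≈ 4254.5, ∠ = arctan(4196/703) ≈ 80.49°
pole (s+5): 5 + j4196 → |·| = √(5²+4196²) = √17606441 ≈ 4196, ∠ = arctan(4196/5) ≈ 89.93°
pole (s+2000): 2000 + j4196 → |·| = √(2000²+4196²) = √21606416 ≈ 4648.3, ∠ = arctan(4196/2000) ≈ 64.52°
∠T = 170.45° − 154.45° = 16.00°

16.0°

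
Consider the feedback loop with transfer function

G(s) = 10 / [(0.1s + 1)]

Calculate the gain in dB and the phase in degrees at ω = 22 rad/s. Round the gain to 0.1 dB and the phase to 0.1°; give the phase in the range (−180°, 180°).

At ω = 22 rad/s:
pole (1 + j22·0.1) = 1 + j2.2 → |·| ≈ 2.4166, ∠ ≈ 65.56°
|G| = 10 · 1 / (2.4166) ≈ 4.138
Gain = 20 log₁₀(4.138) ≈ 12.34 dB
∠G = (0°) − (65.56°) = -65.56°

12.3 dB, -65.6°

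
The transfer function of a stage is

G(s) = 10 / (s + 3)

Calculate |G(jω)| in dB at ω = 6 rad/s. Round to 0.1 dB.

Substitute s = j6:
Numerator: 10 = 10 + j0
Denominator: (j6) + 3 = 3 + j6
|N| = √(10² + 0²) ≈ 10, ∠N ≈ 0.00°
|D| = √(3² + 6²) ≈ 6.7082, ∠D ≈ 63.43°
|G| = 10 / 6.7082 ≈ 1.4907
Gain = 20 log₁₀(1.4907) ≈ 3.47 dB

3.5 dB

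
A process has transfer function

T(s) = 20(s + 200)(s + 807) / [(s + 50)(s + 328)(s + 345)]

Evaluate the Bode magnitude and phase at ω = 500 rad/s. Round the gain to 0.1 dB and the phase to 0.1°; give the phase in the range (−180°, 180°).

At s = jω = j500:
zero (s+200): 200 + j500 → |·| = √(200²+500²) = √290000 ≈ 538.52, ∠ = arctan(500/200) ≈ 68.20°
zero (s+807): 807 + j500 → |·| = √(807²+500²) = √901249 ≈ 949.34, ∠ = arctan(500/807) ≈ 31.78°
pole (s+50): 50 + j500 → |·| = √(50²+500²) = √252500 ≈ 502.49, ∠ = arctan(500/50) ≈ 84.29°
pole (s+328): 328 + j500 → |·| = √(328²+500²) = √357584 ≈ 597.98, ∠ = arctan(500/328) ≈ 56.74°
pole (s+345): 345 + j500 → |·| = √(345²+500²) = √369025 ≈ 607.47, ∠ = arctan(500/345) ≈ 55.39°
|T| = 20 · 5.1124e+05 / 1.8253e+08 ≈ 0.056017
Gain = 20 log₁₀(0.056017) ≈ -25.03 dB
∠T = 99.98° − 196.42° = -96.44°

-25.0 dB, -96.4°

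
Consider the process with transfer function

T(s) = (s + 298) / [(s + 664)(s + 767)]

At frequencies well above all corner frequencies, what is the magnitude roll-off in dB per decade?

Each pole contributes −20 dB/decade at high frequency; each zero contributes +20 dB/decade.
Net: 1 zero(s) − 2 pole(s) → -20 dB/decade.

-20 dB/decade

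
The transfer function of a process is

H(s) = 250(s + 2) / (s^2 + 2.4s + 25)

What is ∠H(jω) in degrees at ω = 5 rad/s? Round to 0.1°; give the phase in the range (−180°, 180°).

-21.8°

At s = jω = j5:
zero (s+2): 2 + j5 → |·| = √(2²+5²) = √29 ≈ 5.3852, ∠ = arctan(5/2) ≈ 68.20°
quadratic: (j5)² + 2.4·j5 + 25 = 0 + j12 → |·| ≈ 12, ∠ ≈ 90.00°
∠H = 68.20° − 90.00° = -21.80°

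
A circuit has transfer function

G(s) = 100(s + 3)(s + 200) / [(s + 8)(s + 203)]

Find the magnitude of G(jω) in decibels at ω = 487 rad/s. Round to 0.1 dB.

40.0 dB

At s = jω = j487:
zero (s+3): 3 + j487 → |·| = √(3²+487²) = √237178 ≈ 487.01, ∠ = arctan(487/3) ≈ 89.65°
zero (s+200): 200 + j487 → |·| = √(200²+487²) = √277169 ≈ 526.47, ∠ = arctan(487/200) ≈ 67.67°
pole (s+8): 8 + j487 → |·| = √(8²+487²) = √237233 ≈ 487.07, ∠ = arctan(487/8) ≈ 89.06°
pole (s+203): 203 + j487 → |·| = √(203²+487²) = √278378 ≈ 527.62, ∠ = arctan(487/203) ≈ 67.37°
|G| = 100 · 2.564e+05 / 2.5699e+05 ≈ 99.77
Gain = 20 log₁₀(99.77) ≈ 39.98 dB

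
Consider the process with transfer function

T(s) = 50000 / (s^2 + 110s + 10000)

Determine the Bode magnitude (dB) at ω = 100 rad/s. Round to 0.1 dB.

13.2 dB

At s = jω = j100:
quadratic: (j100)² + 110·j100 + 10000 = 0 + j11000 → |·| ≈ 11000, ∠ ≈ 90.00°
|T| = 50000 / 11000 ≈ 4.5455
Gain = 20 log₁₀(4.5455) ≈ 13.15 dB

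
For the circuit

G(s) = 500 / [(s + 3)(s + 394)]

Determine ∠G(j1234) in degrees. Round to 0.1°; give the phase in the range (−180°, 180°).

At s = jω = j1234:
pole (s+3): 3 + j1234 → |·| = √(3²+1234²) = √1522765 ≈ 1234, ∠ = arctan(1234/3) ≈ 89.86°
pole (s+394): 394 + j1234 → |·| = √(394²+1234²) = √1677992 ≈ 1295.4, ∠ = arctan(1234/394) ≈ 72.29°
∠G = 0.00° − 162.15° = -162.15°

-162.2°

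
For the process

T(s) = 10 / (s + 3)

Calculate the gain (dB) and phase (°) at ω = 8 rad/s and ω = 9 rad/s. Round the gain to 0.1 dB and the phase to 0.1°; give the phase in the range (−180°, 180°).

ω = 8: 1.4 dB, -69.4°; ω = 9: 0.5 dB, -71.6°

At s = jω = j8:
pole (s+3): 3 + j8 → |·| = √(3²+8²) = √73 ≈ 8.544, ∠ = arctan(8/3) ≈ 69.44°
|T| = 10 / 8.544 ≈ 1.1704
Gain = 20 log₁₀(1.1704) ≈ 1.37 dB
∠T = 0.00° − 69.44° = -69.44°

At s = jω = j9:
pole (s+3): 3 + j9 → |·| = √(3²+9²) = √90 ≈ 9.4868, ∠ = arctan(9/3) ≈ 71.57°
|T| = 10 / 9.4868 ≈ 1.0541
Gain = 20 log₁₀(1.0541) ≈ 0.46 dB
∠T = 0.00° − 71.57° = -71.57°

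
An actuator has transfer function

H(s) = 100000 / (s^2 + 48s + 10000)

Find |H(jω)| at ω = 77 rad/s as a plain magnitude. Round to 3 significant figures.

18.2

At s = jω = j77:
quadratic: (j77)² + 48·j77 + 10000 = 4071 + j3696 → |·| ≈ 5498.5, ∠ ≈ 42.24°
|H| = 100000 / 5498.5 ≈ 18.187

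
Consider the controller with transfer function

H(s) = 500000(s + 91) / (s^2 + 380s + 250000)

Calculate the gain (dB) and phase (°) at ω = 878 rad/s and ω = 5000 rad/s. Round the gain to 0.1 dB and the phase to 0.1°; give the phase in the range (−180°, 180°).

ω = 878: 57.1 dB, -63.3°; ω = 5000: 40.1 dB, -86.7°

At s = jω = j878:
zero (s+91): 91 + j878 → |·| = √(91²+878²) = √779165 ≈ 882.7, ∠ = arctan(878/91) ≈ 84.08°
quadratic: (j878)² + 380·j878 + 250000 = -520884 + j333640 → |·| ≈ 6.1858e+05, ∠ ≈ 147.36°
|H| = 500000 · 882.7 / 6.1858e+05 ≈ 713.49
Gain = 20 log₁₀(713.49) ≈ 57.07 dB
∠H = 84.08° − 147.36° = -63.28°

At s = jω = j5000:
zero (s+91): 91 + j5000 → |·| = √(91²+5000²) = √25008281 ≈ 5000.8, ∠ = arctan(5000/91) ≈ 88.96°
quadratic: (j5000)² + 380·j5000 + 250000 = -24750000 + j1900000 → |·| ≈ 2.4823e+07, ∠ ≈ 175.61°
|H| = 500000 · 5000.8 / 2.4823e+07 ≈ 100.73
Gain = 20 log₁₀(100.73) ≈ 40.06 dB
∠H = 88.96° − 175.61° = -86.65°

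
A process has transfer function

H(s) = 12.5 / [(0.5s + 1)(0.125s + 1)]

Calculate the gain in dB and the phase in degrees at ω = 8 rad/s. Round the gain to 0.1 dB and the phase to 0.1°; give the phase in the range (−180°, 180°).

6.6 dB, -121.0°

At ω = 8 rad/s:
pole (1 + j8·0.5) = 1 + j4 → |·| ≈ 4.1231, ∠ ≈ 75.96°
pole (1 + j8·0.125) = 1 + j1 → |·| ≈ 1.4142, ∠ ≈ 45.00°
|H| = 12.5 · 1 / (4.1231 · 1.4142) ≈ 2.1438
Gain = 20 log₁₀(2.1438) ≈ 6.62 dB
∠H = (0°) − (75.96° + 45.00°) = -120.96°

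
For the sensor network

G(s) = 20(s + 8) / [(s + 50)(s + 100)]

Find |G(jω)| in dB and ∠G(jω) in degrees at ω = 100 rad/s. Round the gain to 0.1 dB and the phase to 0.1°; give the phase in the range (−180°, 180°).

At s = jω = j100:
zero (s+8): 8 + j100 → |·| = √(8²+100²) = √10064 ≈ 100.32, ∠ = arctan(100/8) ≈ 85.43°
pole (s+50): 50 + j100 → |·| = √(50²+100²) = √12500 ≈ 111.8, ∠ = arctan(100/50) ≈ 63.43°
pole (s+100): 100 + j100 → |·| = √(100²+100²) = √20000 ≈ 141.42, ∠ = arctan(100/100) ≈ 45.00°
|G| = 20 · 100.32 / 15811 ≈ 0.1269
Gain = 20 log₁₀(0.1269) ≈ -17.93 dB
∠G = 85.43° − 108.43° = -23.00°

-17.9 dB, -23.0°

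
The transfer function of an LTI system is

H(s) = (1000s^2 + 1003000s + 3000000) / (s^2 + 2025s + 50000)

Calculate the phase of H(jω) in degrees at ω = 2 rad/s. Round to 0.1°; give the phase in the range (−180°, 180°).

29.2°

Substitute s = j2:
Numerator: 1000(j2)^2 + 1003000(j2) + 3000000 = 2996000 + j2006000
Denominator: (j2)^2 + 2025(j2) + 50000 = 49996 + j4050
|N| = √(2996000² + 2006000²) ≈ 3.6056e+06, ∠N ≈ 33.80°
|D| = √(49996² + 4050²) ≈ 50160, ∠D ≈ 4.63°
∠H = 33.80° − 4.63° = 29.17°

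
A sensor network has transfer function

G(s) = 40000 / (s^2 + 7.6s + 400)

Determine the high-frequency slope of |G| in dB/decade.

-40 dB/decade

Each pole contributes −20 dB/decade at high frequency; each zero contributes +20 dB/decade.
Net: 0 zero(s) − 2 pole(s) → -40 dB/decade.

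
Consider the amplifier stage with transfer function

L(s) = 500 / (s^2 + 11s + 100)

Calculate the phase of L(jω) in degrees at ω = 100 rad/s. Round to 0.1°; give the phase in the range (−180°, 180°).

-173.7°

At s = jω = j100:
quadratic: (j100)² + 11·j100 + 100 = -9900 + j1100 → |·| ≈ 9960.9, ∠ ≈ 173.66°
∠L = 0.00° − 173.66° = -173.66°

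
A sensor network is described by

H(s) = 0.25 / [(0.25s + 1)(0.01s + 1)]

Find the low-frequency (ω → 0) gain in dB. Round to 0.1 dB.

-12.0 dB

H(0) = 0.25 · 1 / 1 = 0.25
20 log₁₀(0.25) ≈ -12.04 dB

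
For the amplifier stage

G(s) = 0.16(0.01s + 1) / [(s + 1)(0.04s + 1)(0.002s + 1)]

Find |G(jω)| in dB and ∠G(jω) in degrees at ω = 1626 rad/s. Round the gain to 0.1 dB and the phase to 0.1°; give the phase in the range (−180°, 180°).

-102.8 dB, -165.5°

At ω = 1626 rad/s:
zero (1 + j1626·0.01) = 1 + j16.26 → |·| ≈ 16.291, ∠ ≈ 86.48°
pole (1 + j1626·1) = 1 + j1626 → |·| ≈ 1626, ∠ ≈ 89.96°
pole (1 + j1626·0.04) = 1 + j65.04 → |·| ≈ 65.048, ∠ ≈ 89.12°
pole (1 + j1626·0.002) = 1 + j3.252 → |·| ≈ 3.4023, ∠ ≈ 72.91°
|G| = 0.16 · 16.291 / (1626 · 65.048 · 3.4023) ≈ 7.2434e-06
Gain = 20 log₁₀(7.2434e-06) ≈ -102.80 dB
∠G = (86.48°) − (89.96° + 89.12° + 72.91°) = -165.51°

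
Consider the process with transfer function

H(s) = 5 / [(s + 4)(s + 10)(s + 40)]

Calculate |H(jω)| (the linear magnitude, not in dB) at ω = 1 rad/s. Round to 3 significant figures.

0.00302

At s = jω = j1:
pole (s+4): 4 + j1 → |·| = √(4²+1²) = √17 ≈ 4.1231, ∠ = arctan(1/4) ≈ 14.04°
pole (s+10): 10 + j1 → |·| = √(10²+1²) = √101 ≈ 10.05, ∠ = arctan(1/10) ≈ 5.71°
pole (s+40): 40 + j1 → |·| = √(40²+1²) = √1601 ≈ 40.012, ∠ = arctan(1/40) ≈ 1.43°
|H| = 5 / 1658 ≈ 0.0030157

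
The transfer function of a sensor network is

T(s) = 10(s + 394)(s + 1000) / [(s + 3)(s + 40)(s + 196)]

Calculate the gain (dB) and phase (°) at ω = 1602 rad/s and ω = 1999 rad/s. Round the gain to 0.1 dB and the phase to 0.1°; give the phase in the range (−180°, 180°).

ω = 1602: -42.5 dB, -127.3°; ω = 1999: -44.9 dB, -120.9°

At s = jω = j1602:
zero (s+394): 394 + j1602 → |·| = √(394²+1602²) = √2721640 ≈ 1649.7, ∠ = arctan(1602/394) ≈ 76.18°
zero (s+1000): 1000 + j1602 → |·| = √(1000²+1602²) = √3566404 ≈ 1888.5, ∠ = arctan(1602/1000) ≈ 58.03°
pole (s+3): 3 + j1602 → |·| = √(3²+1602²) = √2566413 ≈ 1602, ∠ = arctan(1602/3) ≈ 89.89°
pole (s+40): 40 + j1602 → |·| = √(40²+1602²) = √2568004 ≈ 1602.5, ∠ = arctan(1602/40) ≈ 88.57°
pole (s+196): 196 + j1602 → |·| = √(196²+1602²) = √2604820 ≈ 1613.9, ∠ = arctan(1602/196) ≈ 83.02°
|T| = 10 · 3.1155e+06 / 4.1432e+09 ≈ 0.0075196
Gain = 20 log₁₀(0.0075196) ≈ -42.48 dB
∠T = 134.21° − 261.48° = -127.27°

At s = jω = j1999:
zero (s+394): 394 + j1999 → |·| = √(394²+1999²) = √4151237 ≈ 2037.5, ∠ = arctan(1999/394) ≈ 78.85°
zero (s+1000): 1000 + j1999 → |·| = √(1000²+1999²) = √4996001 ≈ 2235.2, ∠ = arctan(1999/1000) ≈ 63.42°
pole (s+3): 3 + j1999 → |·| = √(3²+1999²) = √3996010 ≈ 1999, ∠ = arctan(1999/3) ≈ 89.91°
pole (s+40): 40 + j1999 → |·| = √(40²+1999²) = √3997601 ≈ 1999.4, ∠ = arctan(1999/40) ≈ 88.85°
pole (s+196): 196 + j1999 → |·| = √(196²+1999²) = √4034417 ≈ 2008.6, ∠ = arctan(1999/196) ≈ 84.40°
|T| = 10 · 4.5542e+06 / 8.028e+09 ≈ 0.0056729
Gain = 20 log₁₀(0.0056729) ≈ -44.92 dB
∠T = 142.27° − 263.16° = -120.89°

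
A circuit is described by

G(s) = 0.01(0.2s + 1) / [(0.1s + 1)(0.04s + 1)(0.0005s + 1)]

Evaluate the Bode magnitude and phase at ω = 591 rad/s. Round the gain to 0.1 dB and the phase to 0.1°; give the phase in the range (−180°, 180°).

At ω = 591 rad/s:
zero (1 + j591·0.2) = 1 + j118.2 → |·| ≈ 118.2, ∠ ≈ 89.52°
pole (1 + j591·0.1) = 1 + j59.1 → |·| ≈ 59.108, ∠ ≈ 89.03°
pole (1 + j591·0.04) = 1 + j23.64 → |·| ≈ 23.661, ∠ ≈ 87.58°
pole (1 + j591·0.0005) = 1 + j0.2955 → |·| ≈ 1.0427, ∠ ≈ 16.46°
|G| = 0.01 · 118.2 / (59.108 · 23.661 · 1.0427) ≈ 0.00081055
Gain = 20 log₁₀(0.00081055) ≈ -61.82 dB
∠G = (89.52°) − (89.03° + 87.58° + 16.46°) = -103.55°

-61.8 dB, -103.6°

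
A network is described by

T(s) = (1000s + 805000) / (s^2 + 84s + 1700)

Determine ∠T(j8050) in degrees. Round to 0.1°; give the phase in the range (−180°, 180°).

Substitute s = j8050:
Numerator: 1000(j8050) + 805000 = 805000 + j8050000
Denominator: (j8050)^2 + 84(j8050) + 1700 = -64800800 + j676200
|N| = √(805000² + 8050000²) ≈ 8.0901e+06, ∠N ≈ 84.29°
|D| = √(64800800² + 676200²) ≈ 6.4804e+07, ∠D ≈ 179.40°
∠T = 84.29° − 179.40° = -95.11°

-95.1°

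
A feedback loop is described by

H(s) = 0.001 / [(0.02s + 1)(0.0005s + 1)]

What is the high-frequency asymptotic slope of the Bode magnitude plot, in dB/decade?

-40 dB/decade

Each pole contributes −20 dB/decade at high frequency; each zero contributes +20 dB/decade.
Net: 0 zero(s) − 2 pole(s) → -40 dB/decade.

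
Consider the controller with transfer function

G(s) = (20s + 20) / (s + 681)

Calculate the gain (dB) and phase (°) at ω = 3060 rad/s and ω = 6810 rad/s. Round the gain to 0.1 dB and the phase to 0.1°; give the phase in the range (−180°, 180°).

Substitute s = j3060:
Numerator: 20(j3060) + 20 = 20 + j61200
Denominator: (j3060) + 681 = 681 + j3060
|N| = √(20² + 61200²) ≈ 61200, ∠N ≈ 89.98°
|D| = √(681² + 3060²) ≈ 3134.9, ∠D ≈ 77.45°
|G| = 61200 / 3134.9 ≈ 19.522
Gain = 20 log₁₀(19.522) ≈ 25.81 dB
∠G = 89.98° − 77.45° = 12.53°

Substitute s = j6810:
Numerator: 20(j6810) + 20 = 20 + j136200
Denominator: (j6810) + 681 = 681 + j6810
|N| = √(20² + 136200²) ≈ 1.362e+05, ∠N ≈ 89.99°
|D| = √(681² + 6810²) ≈ 6844, ∠D ≈ 84.29°
|G| = 1.362e+05 / 6844 ≈ 19.901
Gain = 20 log₁₀(19.901) ≈ 25.98 dB
∠G = 89.99° − 84.29° = 5.70°

ω = 3060: 25.8 dB, 12.5°; ω = 6810: 26.0 dB, 5.7°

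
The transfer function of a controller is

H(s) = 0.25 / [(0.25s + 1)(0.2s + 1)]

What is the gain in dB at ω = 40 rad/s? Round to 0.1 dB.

At ω = 40 rad/s:
pole (1 + j40·0.25) = 1 + j10 → |·| ≈ 10.05, ∠ ≈ 84.29°
pole (1 + j40·0.2) = 1 + j8 → |·| ≈ 8.0623, ∠ ≈ 82.87°
|H| = 0.25 · 1 / (10.05 · 8.0623) ≈ 0.0030854
Gain = 20 log₁₀(0.0030854) ≈ -50.21 dB

-50.2 dB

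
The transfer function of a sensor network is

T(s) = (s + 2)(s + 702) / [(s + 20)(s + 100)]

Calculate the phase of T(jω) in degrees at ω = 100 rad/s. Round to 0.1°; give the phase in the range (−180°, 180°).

At s = jω = j100:
zero (s+2): 2 + j100 → |·| = √(2²+100²) = √10004 ≈ 100.02, ∠ = arctan(100/2) ≈ 88.85°
zero (s+702): 702 + j100 → |·| = √(702²+100²) = √502804 ≈ 709.09, ∠ = arctan(100/702) ≈ 8.11°
pole (s+20): 20 + j100 → |·| = √(20²+100²) = √10400 ≈ 101.98, ∠ = arctan(100/20) ≈ 78.69°
pole (s+100): 100 + j100 → |·| = √(100²+100²) = √20000 ≈ 141.42, ∠ = arctan(100/100) ≈ 45.00°
∠T = 96.96° − 123.69° = -26.73°

-26.7°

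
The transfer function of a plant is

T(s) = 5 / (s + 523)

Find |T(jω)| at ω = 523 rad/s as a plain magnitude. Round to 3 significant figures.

Substitute s = j523:
Numerator: 5 = 5 + j0
Denominator: (j523) + 523 = 523 + j523
|N| = √(5² + 0²) ≈ 5, ∠N ≈ 0.00°
|D| = √(523² + 523²) ≈ 739.63, ∠D ≈ 45.00°
|T| = 5 / 739.63 ≈ 0.0067601

0.00676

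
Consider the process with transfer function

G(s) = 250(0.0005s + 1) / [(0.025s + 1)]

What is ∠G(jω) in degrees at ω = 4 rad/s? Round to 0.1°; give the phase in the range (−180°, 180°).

At ω = 4 rad/s:
zero (1 + j4·0.0005) = 1 + j0.002 → |·| ≈ 1, ∠ ≈ 0.11°
pole (1 + j4·0.025) = 1 + j0.1 → |·| ≈ 1.005, ∠ ≈ 5.71°
∠G = (0.11°) − (5.71°) = -5.60°

-5.6°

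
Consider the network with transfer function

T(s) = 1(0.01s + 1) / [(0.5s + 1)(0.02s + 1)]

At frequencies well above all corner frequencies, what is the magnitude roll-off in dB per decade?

-20 dB/decade

Each pole contributes −20 dB/decade at high frequency; each zero contributes +20 dB/decade.
Net: 1 zero(s) − 2 pole(s) → -20 dB/decade.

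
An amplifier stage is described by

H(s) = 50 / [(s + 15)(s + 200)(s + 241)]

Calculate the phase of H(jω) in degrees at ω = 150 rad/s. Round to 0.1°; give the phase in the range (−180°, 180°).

-153.1°

At s = jω = j150:
pole (s+15): 15 + j150 → |·| = √(15²+150²) = √22725 ≈ 150.75, ∠ = arctan(150/15) ≈ 84.29°
pole (s+200): 200 + j150 → |·| = √(200²+150²) = √62500 ≈ 250, ∠ = arctan(150/200) ≈ 36.87°
pole (s+241): 241 + j150 → |·| = √(241²+150²) = √80581 ≈ 283.87, ∠ = arctan(150/241) ≈ 31.90°
∠H = 0.00° − 153.06° = -153.06°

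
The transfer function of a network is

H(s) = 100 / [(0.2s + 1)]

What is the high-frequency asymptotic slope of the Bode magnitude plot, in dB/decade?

Each pole contributes −20 dB/decade at high frequency; each zero contributes +20 dB/decade.
Net: 0 zero(s) − 1 pole(s) → -20 dB/decade.

-20 dB/decade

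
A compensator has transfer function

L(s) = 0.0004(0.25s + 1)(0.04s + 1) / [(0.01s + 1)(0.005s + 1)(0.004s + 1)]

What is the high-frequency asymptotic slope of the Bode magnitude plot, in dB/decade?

-20 dB/decade

Each pole contributes −20 dB/decade at high frequency; each zero contributes +20 dB/decade.
Net: 2 zero(s) − 3 pole(s) → -20 dB/decade.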